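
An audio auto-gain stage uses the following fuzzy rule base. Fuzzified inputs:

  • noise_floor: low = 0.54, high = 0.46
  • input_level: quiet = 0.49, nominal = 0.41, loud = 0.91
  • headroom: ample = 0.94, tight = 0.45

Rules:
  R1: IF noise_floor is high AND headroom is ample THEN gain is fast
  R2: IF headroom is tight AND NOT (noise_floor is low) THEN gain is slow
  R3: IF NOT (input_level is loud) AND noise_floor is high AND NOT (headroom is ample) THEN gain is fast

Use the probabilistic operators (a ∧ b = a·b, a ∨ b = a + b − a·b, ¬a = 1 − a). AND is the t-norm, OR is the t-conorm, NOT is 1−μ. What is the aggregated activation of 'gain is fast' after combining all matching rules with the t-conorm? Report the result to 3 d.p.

R1: high=0.46, ample=0.94; AND[a·b] → w = 0.4324
R2: tight=0.45, ¬low=1−0.54=0.46; AND[a·b] → w = 0.2070
R3: ¬loud=1−0.91=0.09, high=0.46, ¬ample=1−0.94=0.06; AND[a·b] → w = 0.0025
Rules with consequent 'fast': {R1, R3} → strengths 0.4324, 0.0025
Aggregate via t-conorm [a + b − a·b]: 0.4338

0.434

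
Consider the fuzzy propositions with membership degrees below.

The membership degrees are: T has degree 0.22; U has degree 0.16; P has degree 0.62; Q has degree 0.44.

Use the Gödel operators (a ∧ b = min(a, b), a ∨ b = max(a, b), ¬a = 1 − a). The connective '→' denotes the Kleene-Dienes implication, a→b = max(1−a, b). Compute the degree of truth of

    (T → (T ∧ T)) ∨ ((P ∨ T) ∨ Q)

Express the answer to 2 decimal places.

0.78

T ∧ T = min(a, b) on (0.22, 0.22) = 0.22
T → (T ∧ T)  [Kleene-Dienes: max(1−a, b)] with a=0.22, b=0.22 → 0.78
P ∨ T = max(a, b) on (0.62, 0.22) = 0.62
(P ∨ T) ∨ Q = max(a, b) on (0.62, 0.44) = 0.62
(T → (T ∧ T)) ∨ ((P ∨ T) ∨ Q) = max(a, b) on (0.78, 0.62) = 0.78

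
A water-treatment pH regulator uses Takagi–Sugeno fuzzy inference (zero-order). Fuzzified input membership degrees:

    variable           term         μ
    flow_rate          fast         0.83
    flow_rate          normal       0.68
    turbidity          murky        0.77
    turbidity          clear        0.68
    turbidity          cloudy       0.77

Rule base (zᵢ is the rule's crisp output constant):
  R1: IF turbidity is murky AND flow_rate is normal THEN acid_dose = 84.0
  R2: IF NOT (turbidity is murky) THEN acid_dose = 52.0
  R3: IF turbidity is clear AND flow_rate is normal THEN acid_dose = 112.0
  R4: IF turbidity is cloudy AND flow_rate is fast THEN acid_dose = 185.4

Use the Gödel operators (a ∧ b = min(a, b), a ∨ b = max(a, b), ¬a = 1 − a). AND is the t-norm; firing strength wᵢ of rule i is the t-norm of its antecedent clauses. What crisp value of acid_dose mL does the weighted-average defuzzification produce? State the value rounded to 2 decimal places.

R1 (z=84.0): murky=0.77, normal=0.68; AND[min(a, b)] → w = 0.68
R2 (z=52.0): ¬murky=1−0.77=0.23 → w = 0.23
R3 (z=112.0): clear=0.68, normal=0.68; AND[min(a, b)] → w = 0.68
R4 (z=185.4): cloudy=0.77, fast=0.83; AND[min(a, b)] → w = 0.77
Weighted average = (0.68·84.0 + 0.23·52.0 + 0.68·112.0 + 0.77·185.4) / (0.68 + 0.23 + 0.68 + 0.77)
  = 287.9980 / 2.3600 = 122.03

122.03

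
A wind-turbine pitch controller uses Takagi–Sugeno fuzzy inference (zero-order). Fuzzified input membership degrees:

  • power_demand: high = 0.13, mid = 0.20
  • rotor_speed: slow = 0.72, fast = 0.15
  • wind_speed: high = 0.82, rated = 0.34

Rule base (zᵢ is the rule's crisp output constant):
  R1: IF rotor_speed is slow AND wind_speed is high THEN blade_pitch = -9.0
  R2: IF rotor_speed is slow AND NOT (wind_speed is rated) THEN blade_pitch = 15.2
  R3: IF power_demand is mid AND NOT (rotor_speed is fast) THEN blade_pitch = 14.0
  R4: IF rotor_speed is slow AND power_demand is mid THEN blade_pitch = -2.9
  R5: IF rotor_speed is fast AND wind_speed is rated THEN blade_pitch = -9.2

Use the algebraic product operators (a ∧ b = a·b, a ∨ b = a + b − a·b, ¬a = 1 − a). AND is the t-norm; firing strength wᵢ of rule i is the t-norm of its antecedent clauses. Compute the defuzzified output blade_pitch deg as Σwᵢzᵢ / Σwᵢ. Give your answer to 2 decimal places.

R1 (z=-9.0): slow=0.72, high=0.82; AND[a·b] → w = 0.5904
R2 (z=15.2): slow=0.72, ¬rated=1−0.34=0.66; AND[a·b] → w = 0.4752
R3 (z=14.0): mid=0.20, ¬fast=1−0.15=0.85; AND[a·b] → w = 0.1700
R4 (z=-2.9): slow=0.72, mid=0.20; AND[a·b] → w = 0.1440
R5 (z=-9.2): fast=0.15, rated=0.34; AND[a·b] → w = 0.0510
Weighted average = (0.5904·-9.0 + 0.4752·15.2 + 0.1700·14.0 + 0.1440·-2.9 + 0.0510·-9.2) / (0.5904 + 0.4752 + 0.1700 + 0.1440 + 0.0510)
  = 3.4026 / 1.4306 = 2.38

2.38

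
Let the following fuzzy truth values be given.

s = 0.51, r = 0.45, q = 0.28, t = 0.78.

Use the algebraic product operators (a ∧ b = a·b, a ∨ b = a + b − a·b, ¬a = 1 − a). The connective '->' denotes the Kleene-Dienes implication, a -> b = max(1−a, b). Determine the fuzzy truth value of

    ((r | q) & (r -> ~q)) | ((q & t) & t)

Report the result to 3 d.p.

r | q = a + b − a·b on (0.4500, 0.2800) = 0.6040
~q = 1 − 0.2800 = 0.7200
r -> ~q  [Kleene-Dienes: max(1−a, b)] with a=0.4500, b=0.7200 → 0.7200
(r | q) & (r -> ~q) = a·b on (0.6040, 0.7200) = 0.4349
q & t = a·b on (0.2800, 0.7800) = 0.2184
(q & t) & t = a·b on (0.2184, 0.7800) = 0.1704
((r | q) & (r -> ~q)) | ((q & t) & t) = a + b − a·b on (0.4349, 0.1704) = 0.5311

0.531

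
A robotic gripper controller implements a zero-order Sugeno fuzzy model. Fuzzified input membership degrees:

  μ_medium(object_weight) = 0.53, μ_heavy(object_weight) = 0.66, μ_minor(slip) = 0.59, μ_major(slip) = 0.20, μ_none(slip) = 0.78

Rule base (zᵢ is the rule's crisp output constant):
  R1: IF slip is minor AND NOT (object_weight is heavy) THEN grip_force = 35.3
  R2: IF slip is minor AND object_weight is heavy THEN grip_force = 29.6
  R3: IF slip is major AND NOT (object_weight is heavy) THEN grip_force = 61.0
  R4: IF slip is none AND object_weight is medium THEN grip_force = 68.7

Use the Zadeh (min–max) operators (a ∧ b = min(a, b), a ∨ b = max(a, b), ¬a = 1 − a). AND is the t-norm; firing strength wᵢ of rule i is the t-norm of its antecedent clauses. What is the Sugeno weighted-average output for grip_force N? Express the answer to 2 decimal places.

47.03

R1 (z=35.3): minor=0.59, ¬heavy=1−0.66=0.34; AND[min(a, b)] → w = 0.34
R2 (z=29.6): minor=0.59, heavy=0.66; AND[min(a, b)] → w = 0.59
R3 (z=61.0): major=0.20, ¬heavy=1−0.66=0.34; AND[min(a, b)] → w = 0.20
R4 (z=68.7): none=0.78, medium=0.53; AND[min(a, b)] → w = 0.53
Weighted average = (0.34·35.3 + 0.59·29.6 + 0.20·61.0 + 0.53·68.7) / (0.34 + 0.59 + 0.20 + 0.53)
  = 78.0770 / 1.6600 = 47.03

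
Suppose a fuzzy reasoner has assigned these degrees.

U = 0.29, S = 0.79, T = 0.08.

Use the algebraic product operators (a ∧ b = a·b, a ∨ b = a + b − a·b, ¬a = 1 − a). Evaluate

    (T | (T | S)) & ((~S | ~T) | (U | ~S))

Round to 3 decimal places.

0.793

T | S = a + b − a·b on (0.0800, 0.7900) = 0.8068
T | (T | S) = a + b − a·b on (0.0800, 0.8068) = 0.8223
~S = 1 − 0.7900 = 0.2100
~T = 1 − 0.0800 = 0.9200
~S | ~T = a + b − a·b on (0.2100, 0.9200) = 0.9368
~S = 1 − 0.7900 = 0.2100
U | ~S = a + b − a·b on (0.2900, 0.2100) = 0.4391
(~S | ~T) | (U | ~S) = a + b − a·b on (0.9368, 0.4391) = 0.9646
(T | (T | S)) & ((~S | ~T) | (U | ~S)) = a·b on (0.8223, 0.9646) = 0.7931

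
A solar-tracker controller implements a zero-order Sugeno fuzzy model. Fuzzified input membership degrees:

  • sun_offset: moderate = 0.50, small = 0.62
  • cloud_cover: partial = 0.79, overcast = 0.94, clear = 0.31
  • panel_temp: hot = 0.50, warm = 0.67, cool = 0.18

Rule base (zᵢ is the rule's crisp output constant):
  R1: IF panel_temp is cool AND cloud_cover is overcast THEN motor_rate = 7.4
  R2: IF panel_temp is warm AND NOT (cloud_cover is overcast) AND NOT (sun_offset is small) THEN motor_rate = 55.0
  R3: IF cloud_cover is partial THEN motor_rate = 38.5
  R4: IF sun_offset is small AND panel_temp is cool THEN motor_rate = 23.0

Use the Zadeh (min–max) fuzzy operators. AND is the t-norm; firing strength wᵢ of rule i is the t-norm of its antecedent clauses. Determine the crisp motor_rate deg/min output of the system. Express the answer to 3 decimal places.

R1 (z=7.4): cool=0.18, overcast=0.94; AND[min(a, b)] → w = 0.18
R2 (z=55.0): warm=0.67, ¬overcast=1−0.94=0.06, ¬small=1−0.62=0.38; AND[min(a, b)] → w = 0.06
R3 (z=38.5): partial=0.79 → w = 0.79
R4 (z=23.0): small=0.62, cool=0.18; AND[min(a, b)] → w = 0.18
Weighted average = (0.18·7.4 + 0.06·55.0 + 0.79·38.5 + 0.18·23.0) / (0.18 + 0.06 + 0.79 + 0.18)
  = 39.1870 / 1.2100 = 32.386

32.386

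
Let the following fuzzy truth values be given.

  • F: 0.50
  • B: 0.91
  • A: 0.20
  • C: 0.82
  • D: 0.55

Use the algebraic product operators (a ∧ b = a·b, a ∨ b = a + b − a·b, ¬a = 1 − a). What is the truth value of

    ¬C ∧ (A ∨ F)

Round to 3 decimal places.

0.108

¬C = 1 − 0.8200 = 0.1800
A ∨ F = a + b − a·b on (0.2000, 0.5000) = 0.6000
¬C ∧ (A ∨ F) = a·b on (0.1800, 0.6000) = 0.1080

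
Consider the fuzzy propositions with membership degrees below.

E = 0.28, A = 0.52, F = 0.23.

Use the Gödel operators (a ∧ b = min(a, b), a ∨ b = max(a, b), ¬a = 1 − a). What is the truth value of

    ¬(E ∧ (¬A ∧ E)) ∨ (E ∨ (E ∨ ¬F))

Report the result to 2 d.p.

0.77

¬A = 1 − 0.52 = 0.48
¬A ∧ E = min(a, b) on (0.48, 0.28) = 0.28
E ∧ (¬A ∧ E) = min(a, b) on (0.28, 0.28) = 0.28
¬(E ∧ (¬A ∧ E)) = 1 − 0.28 = 0.72
¬F = 1 − 0.23 = 0.77
E ∨ ¬F = max(a, b) on (0.28, 0.77) = 0.77
E ∨ (E ∨ ¬F) = max(a, b) on (0.28, 0.77) = 0.77
¬(E ∧ (¬A ∧ E)) ∨ (E ∨ (E ∨ ¬F)) = max(a, b) on (0.72, 0.77) = 0.77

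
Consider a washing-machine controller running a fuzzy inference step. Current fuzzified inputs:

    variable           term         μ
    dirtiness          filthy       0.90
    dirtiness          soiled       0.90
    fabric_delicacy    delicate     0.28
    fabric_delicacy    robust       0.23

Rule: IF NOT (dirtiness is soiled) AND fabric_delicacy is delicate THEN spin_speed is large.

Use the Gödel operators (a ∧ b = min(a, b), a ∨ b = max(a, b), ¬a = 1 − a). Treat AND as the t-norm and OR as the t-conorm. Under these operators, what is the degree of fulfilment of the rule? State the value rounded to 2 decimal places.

0.10

firing strength: ¬soiled=1−0.90=0.10, delicate=0.28; AND[min(a, b)] → w = 0.10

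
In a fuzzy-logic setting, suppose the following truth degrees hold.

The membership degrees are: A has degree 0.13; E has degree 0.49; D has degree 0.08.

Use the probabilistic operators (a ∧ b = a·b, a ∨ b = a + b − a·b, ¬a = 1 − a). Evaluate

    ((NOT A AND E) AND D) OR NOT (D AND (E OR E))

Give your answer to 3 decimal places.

NOT A = 1 − 0.1300 = 0.8700
NOT A AND E = a·b on (0.8700, 0.4900) = 0.4263
(NOT A AND E) AND D = a·b on (0.4263, 0.0800) = 0.0341
E OR E = a + b − a·b on (0.4900, 0.4900) = 0.7399
D AND (E OR E) = a·b on (0.0800, 0.7399) = 0.0592
NOT (D AND (E OR E)) = 1 − 0.0592 = 0.9408
((NOT A AND E) AND D) OR NOT (D AND (E OR E)) = a + b − a·b on (0.0341, 0.9408) = 0.9428

0.943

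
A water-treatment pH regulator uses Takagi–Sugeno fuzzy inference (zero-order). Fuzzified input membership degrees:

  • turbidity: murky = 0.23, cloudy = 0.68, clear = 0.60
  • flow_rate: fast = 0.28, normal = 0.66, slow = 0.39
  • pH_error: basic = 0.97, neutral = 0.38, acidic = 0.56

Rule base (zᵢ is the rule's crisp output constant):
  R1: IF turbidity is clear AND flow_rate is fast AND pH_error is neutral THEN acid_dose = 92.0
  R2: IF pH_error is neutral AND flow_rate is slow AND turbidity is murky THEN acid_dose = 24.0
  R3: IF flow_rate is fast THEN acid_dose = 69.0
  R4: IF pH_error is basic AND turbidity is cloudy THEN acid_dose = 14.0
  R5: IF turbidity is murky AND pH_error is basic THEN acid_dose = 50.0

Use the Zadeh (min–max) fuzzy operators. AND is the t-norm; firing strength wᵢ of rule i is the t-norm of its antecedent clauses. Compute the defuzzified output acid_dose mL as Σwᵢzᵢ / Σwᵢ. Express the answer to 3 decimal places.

R1 (z=92.0): clear=0.60, fast=0.28, neutral=0.38; AND[min(a, b)] → w = 0.28
R2 (z=24.0): neutral=0.38, slow=0.39, murky=0.23; AND[min(a, b)] → w = 0.23
R3 (z=69.0): fast=0.28 → w = 0.28
R4 (z=14.0): basic=0.97, cloudy=0.68; AND[min(a, b)] → w = 0.68
R5 (z=50.0): murky=0.23, basic=0.97; AND[min(a, b)] → w = 0.23
Weighted average = (0.28·92.0 + 0.23·24.0 + 0.28·69.0 + 0.68·14.0 + 0.23·50.0) / (0.28 + 0.23 + 0.28 + 0.68 + 0.23)
  = 71.6200 / 1.7000 = 42.129

42.129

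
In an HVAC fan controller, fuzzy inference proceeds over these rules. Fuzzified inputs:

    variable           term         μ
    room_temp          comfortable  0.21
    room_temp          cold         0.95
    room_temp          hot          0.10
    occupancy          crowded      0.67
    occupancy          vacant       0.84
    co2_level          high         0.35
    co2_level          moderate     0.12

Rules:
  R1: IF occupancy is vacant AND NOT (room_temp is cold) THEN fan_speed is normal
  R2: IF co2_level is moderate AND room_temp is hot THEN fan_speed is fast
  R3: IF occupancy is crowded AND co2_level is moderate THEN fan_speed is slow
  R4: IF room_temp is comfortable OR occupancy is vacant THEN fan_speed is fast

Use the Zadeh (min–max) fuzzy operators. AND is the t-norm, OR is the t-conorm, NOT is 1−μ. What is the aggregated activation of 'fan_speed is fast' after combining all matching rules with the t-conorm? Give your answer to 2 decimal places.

0.84

R1: vacant=0.84, ¬cold=1−0.95=0.05; AND[min(a, b)] → w = 0.05
R2: moderate=0.12, hot=0.10; AND[min(a, b)] → w = 0.10
R3: crowded=0.67, moderate=0.12; AND[min(a, b)] → w = 0.12
R4: comfortable=0.21, vacant=0.84; OR[max(a, b)] → w = 0.84
Rules with consequent 'fast': {R2, R4} → strengths 0.10, 0.84
Aggregate via t-conorm [max(a, b)]: 0.84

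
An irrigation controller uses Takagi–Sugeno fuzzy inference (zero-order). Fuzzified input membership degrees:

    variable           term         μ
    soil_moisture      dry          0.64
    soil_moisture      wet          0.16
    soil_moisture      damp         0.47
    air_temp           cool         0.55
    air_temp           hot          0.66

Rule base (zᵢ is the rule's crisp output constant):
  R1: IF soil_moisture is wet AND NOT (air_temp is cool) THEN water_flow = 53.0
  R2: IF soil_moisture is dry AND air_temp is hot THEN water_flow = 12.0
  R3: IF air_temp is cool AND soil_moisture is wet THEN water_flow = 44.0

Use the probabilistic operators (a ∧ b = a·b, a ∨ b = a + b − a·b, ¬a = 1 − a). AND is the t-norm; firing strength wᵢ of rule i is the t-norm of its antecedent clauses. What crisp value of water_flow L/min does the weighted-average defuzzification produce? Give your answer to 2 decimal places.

21.90

R1 (z=53.0): wet=0.16, ¬cool=1−0.55=0.45; AND[a·b] → w = 0.0720
R2 (z=12.0): dry=0.64, hot=0.66; AND[a·b] → w = 0.4224
R3 (z=44.0): cool=0.55, wet=0.16; AND[a·b] → w = 0.0880
Weighted average = (0.0720·53.0 + 0.4224·12.0 + 0.0880·44.0) / (0.0720 + 0.4224 + 0.0880)
  = 12.7568 / 0.5824 = 21.90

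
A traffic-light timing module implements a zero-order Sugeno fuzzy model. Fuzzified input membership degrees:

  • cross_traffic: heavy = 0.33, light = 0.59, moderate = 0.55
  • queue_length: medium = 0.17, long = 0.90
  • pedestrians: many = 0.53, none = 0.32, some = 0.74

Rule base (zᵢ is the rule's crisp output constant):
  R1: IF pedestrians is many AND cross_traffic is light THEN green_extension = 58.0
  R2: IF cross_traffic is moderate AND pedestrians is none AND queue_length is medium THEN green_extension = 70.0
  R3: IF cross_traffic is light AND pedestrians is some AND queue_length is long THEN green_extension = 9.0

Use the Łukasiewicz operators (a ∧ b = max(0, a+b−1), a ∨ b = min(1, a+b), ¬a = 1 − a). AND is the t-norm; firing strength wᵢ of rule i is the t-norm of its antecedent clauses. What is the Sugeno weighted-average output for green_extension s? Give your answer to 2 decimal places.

R1 (z=58.0): many=0.53, light=0.59; AND[max(0, a+b−1)] → w = 0.12
R2 (z=70.0): moderate=0.55, none=0.32, medium=0.17; AND[max(0, a+b−1)] → w = 0.00
R3 (z=9.0): light=0.59, some=0.74, long=0.90; AND[max(0, a+b−1)] → w = 0.23
Weighted average = (0.12·58.0 + 0.00·70.0 + 0.23·9.0) / (0.12 + 0.00 + 0.23)
  = 9.0300 / 0.3500 = 25.80

25.80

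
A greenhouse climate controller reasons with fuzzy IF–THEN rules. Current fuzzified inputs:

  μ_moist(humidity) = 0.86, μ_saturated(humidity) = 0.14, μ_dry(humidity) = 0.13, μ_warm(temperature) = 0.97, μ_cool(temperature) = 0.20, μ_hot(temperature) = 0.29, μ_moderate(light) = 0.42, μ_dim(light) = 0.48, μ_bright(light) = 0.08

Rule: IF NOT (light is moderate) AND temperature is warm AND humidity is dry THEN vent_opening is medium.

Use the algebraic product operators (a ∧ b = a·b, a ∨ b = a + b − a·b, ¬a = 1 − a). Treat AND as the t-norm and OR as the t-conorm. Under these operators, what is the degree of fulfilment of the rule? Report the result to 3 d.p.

firing strength: ¬moderate=1−0.42=0.58, warm=0.97, dry=0.13; AND[a·b] → w = 0.0731

0.073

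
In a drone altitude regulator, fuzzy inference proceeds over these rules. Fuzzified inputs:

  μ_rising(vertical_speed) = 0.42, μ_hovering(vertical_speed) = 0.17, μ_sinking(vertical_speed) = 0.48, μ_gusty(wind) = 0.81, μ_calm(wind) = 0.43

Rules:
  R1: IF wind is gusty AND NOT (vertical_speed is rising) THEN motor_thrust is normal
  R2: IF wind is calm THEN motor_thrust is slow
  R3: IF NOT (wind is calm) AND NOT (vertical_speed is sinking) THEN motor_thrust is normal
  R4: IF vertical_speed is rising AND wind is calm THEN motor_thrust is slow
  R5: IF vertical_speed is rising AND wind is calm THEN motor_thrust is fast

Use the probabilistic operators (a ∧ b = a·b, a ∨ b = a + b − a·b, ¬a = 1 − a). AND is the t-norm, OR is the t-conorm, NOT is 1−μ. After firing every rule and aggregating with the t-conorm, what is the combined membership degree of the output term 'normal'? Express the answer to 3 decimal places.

0.627

R1: gusty=0.81, ¬rising=1−0.42=0.58; AND[a·b] → w = 0.4698
R2: calm=0.43 → w = 0.4300
R3: ¬calm=1−0.43=0.57, ¬sinking=1−0.48=0.52; AND[a·b] → w = 0.2964
R4: rising=0.42, calm=0.43; AND[a·b] → w = 0.1806
R5: rising=0.42, calm=0.43; AND[a·b] → w = 0.1806
Rules with consequent 'normal': {R1, R3} → strengths 0.4698, 0.2964
Aggregate via t-conorm [a + b − a·b]: 0.6270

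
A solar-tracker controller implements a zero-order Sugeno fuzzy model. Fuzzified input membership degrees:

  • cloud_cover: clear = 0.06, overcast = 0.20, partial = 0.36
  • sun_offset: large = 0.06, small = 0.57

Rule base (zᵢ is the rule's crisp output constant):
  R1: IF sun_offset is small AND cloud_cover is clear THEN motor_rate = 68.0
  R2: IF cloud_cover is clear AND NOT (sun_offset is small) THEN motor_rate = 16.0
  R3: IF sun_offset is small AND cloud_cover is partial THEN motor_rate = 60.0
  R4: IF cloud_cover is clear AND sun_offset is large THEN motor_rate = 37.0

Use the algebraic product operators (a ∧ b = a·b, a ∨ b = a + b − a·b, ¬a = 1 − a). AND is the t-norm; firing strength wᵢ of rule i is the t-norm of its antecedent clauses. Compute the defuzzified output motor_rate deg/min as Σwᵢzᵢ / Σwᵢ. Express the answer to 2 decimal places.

R1 (z=68.0): small=0.57, clear=0.06; AND[a·b] → w = 0.0342
R2 (z=16.0): clear=0.06, ¬small=1−0.57=0.43; AND[a·b] → w = 0.0258
R3 (z=60.0): small=0.57, partial=0.36; AND[a·b] → w = 0.2052
R4 (z=37.0): clear=0.06, large=0.06; AND[a·b] → w = 0.0036
Weighted average = (0.0342·68.0 + 0.0258·16.0 + 0.2052·60.0 + 0.0036·37.0) / (0.0342 + 0.0258 + 0.2052 + 0.0036)
  = 15.1836 / 0.2688 = 56.49

56.49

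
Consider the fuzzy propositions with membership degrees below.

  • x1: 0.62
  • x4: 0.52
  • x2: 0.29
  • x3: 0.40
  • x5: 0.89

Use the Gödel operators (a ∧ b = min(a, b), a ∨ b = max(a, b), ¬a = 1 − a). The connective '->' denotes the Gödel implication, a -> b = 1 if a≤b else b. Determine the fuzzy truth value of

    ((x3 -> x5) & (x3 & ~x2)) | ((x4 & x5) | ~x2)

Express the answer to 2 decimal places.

0.71

x3 -> x5  [Gödel: 1 if a≤b else b] with a=0.40, b=0.89 → 1.00
~x2 = 1 − 0.29 = 0.71
x3 & ~x2 = min(a, b) on (0.40, 0.71) = 0.40
(x3 -> x5) & (x3 & ~x2) = min(a, b) on (1.00, 0.40) = 0.40
x4 & x5 = min(a, b) on (0.52, 0.89) = 0.52
~x2 = 1 − 0.29 = 0.71
(x4 & x5) | ~x2 = max(a, b) on (0.52, 0.71) = 0.71
((x3 -> x5) & (x3 & ~x2)) | ((x4 & x5) | ~x2) = max(a, b) on (0.40, 0.71) = 0.71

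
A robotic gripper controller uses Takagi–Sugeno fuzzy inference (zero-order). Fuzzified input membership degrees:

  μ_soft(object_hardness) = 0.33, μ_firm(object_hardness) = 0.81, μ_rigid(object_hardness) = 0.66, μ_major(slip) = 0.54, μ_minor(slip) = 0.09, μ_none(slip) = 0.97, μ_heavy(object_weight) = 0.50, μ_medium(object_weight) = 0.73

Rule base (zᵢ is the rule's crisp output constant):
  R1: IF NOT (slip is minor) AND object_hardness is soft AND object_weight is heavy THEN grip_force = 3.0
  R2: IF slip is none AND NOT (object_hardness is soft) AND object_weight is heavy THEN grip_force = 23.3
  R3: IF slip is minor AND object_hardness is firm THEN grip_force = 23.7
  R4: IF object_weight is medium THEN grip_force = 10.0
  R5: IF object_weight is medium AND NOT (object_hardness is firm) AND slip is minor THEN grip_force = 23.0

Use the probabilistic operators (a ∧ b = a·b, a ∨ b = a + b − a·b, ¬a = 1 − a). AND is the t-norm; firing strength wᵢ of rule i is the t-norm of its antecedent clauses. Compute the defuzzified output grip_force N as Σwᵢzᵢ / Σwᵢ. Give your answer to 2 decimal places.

R1 (z=3.0): ¬minor=1−0.09=0.91, soft=0.33, heavy=0.50; AND[a·b] → w = 0.1502
R2 (z=23.3): none=0.97, ¬soft=1−0.33=0.67, heavy=0.50; AND[a·b] → w = 0.3249
R3 (z=23.7): minor=0.09, firm=0.81; AND[a·b] → w = 0.0729
R4 (z=10.0): medium=0.73 → w = 0.7300
R5 (z=23.0): medium=0.73, ¬firm=1−0.81=0.19, minor=0.09; AND[a·b] → w = 0.0125
Weighted average = (0.1502·3.0 + 0.3249·23.3 + 0.0729·23.7 + 0.7300·10.0 + 0.0125·23.0) / (0.1502 + 0.3249 + 0.0729 + 0.7300 + 0.0125)
  = 17.3366 / 1.2905 = 13.43

13.43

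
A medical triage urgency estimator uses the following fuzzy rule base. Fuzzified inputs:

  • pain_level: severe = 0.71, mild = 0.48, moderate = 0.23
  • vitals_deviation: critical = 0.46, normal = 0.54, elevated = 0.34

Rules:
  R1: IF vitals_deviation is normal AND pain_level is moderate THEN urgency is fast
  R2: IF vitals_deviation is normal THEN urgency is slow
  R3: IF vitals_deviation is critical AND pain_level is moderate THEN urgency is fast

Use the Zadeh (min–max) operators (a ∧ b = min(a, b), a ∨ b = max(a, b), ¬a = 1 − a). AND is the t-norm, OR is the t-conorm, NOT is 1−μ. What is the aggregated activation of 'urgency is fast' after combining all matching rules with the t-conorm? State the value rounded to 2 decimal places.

R1: normal=0.54, moderate=0.23; AND[min(a, b)] → w = 0.23
R2: normal=0.54 → w = 0.54
R3: critical=0.46, moderate=0.23; AND[min(a, b)] → w = 0.23
Rules with consequent 'fast': {R1, R3} → strengths 0.23, 0.23
Aggregate via t-conorm [max(a, b)]: 0.23

0.23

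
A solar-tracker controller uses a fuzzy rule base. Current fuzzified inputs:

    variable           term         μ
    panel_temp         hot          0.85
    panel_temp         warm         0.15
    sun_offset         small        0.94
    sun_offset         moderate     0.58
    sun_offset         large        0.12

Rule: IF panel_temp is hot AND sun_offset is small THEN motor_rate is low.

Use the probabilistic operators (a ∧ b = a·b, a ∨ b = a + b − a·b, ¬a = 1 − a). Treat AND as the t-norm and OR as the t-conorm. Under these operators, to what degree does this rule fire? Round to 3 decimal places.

firing strength: hot=0.85, small=0.94; AND[a·b] → w = 0.7990

0.799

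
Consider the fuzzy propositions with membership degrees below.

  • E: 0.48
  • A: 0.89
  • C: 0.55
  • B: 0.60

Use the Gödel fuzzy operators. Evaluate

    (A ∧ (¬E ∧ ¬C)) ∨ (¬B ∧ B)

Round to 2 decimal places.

0.45

¬E = 1 − 0.48 = 0.52
¬C = 1 − 0.55 = 0.45
¬E ∧ ¬C = min(a, b) on (0.52, 0.45) = 0.45
A ∧ (¬E ∧ ¬C) = min(a, b) on (0.89, 0.45) = 0.45
¬B = 1 − 0.60 = 0.40
¬B ∧ B = min(a, b) on (0.40, 0.60) = 0.40
(A ∧ (¬E ∧ ¬C)) ∨ (¬B ∧ B) = max(a, b) on (0.45, 0.40) = 0.45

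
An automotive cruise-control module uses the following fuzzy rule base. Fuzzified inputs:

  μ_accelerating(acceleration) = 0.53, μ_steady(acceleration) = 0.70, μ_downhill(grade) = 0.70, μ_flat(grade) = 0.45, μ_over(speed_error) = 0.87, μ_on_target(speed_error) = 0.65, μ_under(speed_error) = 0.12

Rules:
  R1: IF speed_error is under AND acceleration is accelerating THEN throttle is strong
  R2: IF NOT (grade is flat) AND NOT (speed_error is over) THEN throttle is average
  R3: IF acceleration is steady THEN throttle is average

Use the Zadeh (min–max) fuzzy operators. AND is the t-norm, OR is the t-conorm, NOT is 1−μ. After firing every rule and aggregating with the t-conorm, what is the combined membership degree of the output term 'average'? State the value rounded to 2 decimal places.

R1: under=0.12, accelerating=0.53; AND[min(a, b)] → w = 0.12
R2: ¬flat=1−0.45=0.55, ¬over=1−0.87=0.13; AND[min(a, b)] → w = 0.13
R3: steady=0.70 → w = 0.70
Rules with consequent 'average': {R2, R3} → strengths 0.13, 0.70
Aggregate via t-conorm [max(a, b)]: 0.70

0.70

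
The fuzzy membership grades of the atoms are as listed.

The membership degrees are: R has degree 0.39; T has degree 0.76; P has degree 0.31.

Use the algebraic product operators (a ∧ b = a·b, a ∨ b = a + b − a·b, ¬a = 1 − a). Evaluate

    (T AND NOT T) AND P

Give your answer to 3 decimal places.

0.057

NOT T = 1 − 0.7600 = 0.2400
T AND NOT T = a·b on (0.7600, 0.2400) = 0.1824
(T AND NOT T) AND P = a·b on (0.1824, 0.3100) = 0.0565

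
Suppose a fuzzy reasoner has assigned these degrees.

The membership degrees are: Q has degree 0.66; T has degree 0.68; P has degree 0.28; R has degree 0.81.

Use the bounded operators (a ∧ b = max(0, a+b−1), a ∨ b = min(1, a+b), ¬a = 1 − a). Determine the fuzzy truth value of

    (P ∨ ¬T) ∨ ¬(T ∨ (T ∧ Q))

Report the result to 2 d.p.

0.60

¬T = 1 − 0.68 = 0.32
P ∨ ¬T = min(1, a+b) on (0.28, 0.32) = 0.60
T ∧ Q = max(0, a+b−1) on (0.68, 0.66) = 0.34
T ∨ (T ∧ Q) = min(1, a+b) on (0.68, 0.34) = 1.00
¬(T ∨ (T ∧ Q)) = 1 − 1.00 = 0.00
(P ∨ ¬T) ∨ ¬(T ∨ (T ∧ Q)) = min(1, a+b) on (0.60, 0.00) = 0.60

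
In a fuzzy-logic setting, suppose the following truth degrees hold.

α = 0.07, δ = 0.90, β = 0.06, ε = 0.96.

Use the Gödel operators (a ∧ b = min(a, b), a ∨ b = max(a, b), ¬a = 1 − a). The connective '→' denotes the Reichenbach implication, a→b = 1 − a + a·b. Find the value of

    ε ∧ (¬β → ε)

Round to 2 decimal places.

¬β = 1 − 0.06 = 0.94
¬β → ε  [Reichenbach: 1 − a + a·b] with a=0.94, b=0.96 → 0.96
ε ∧ (¬β → ε) = min(a, b) on (0.96, 0.96) = 0.96

0.96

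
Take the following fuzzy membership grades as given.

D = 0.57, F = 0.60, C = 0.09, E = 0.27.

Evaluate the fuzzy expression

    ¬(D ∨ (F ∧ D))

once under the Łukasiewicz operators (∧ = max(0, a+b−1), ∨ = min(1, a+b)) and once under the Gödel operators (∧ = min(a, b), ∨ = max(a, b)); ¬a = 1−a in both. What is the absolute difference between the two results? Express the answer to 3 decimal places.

0.170

Under Łukasiewicz:
  F ∧ D = max(0, a+b−1) on (0.60, 0.57) = 0.17
  D ∨ (F ∧ D) = min(1, a+b) on (0.57, 0.17) = 0.74
  ¬(D ∨ (F ∧ D)) = 1 − 0.74 = 0.26
  → value = 0.2600
Under Gödel:
  F ∧ D = min(a, b) on (0.60, 0.57) = 0.57
  D ∨ (F ∧ D) = max(a, b) on (0.57, 0.57) = 0.57
  ¬(D ∨ (F ∧ D)) = 1 − 0.57 = 0.43
  → value = 0.4300
|0.2600 − 0.4300| = 0.170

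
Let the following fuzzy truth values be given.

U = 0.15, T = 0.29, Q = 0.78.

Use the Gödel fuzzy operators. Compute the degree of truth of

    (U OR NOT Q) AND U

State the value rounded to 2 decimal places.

NOT Q = 1 − 0.78 = 0.22
U OR NOT Q = max(a, b) on (0.15, 0.22) = 0.22
(U OR NOT Q) AND U = min(a, b) on (0.22, 0.15) = 0.15

0.15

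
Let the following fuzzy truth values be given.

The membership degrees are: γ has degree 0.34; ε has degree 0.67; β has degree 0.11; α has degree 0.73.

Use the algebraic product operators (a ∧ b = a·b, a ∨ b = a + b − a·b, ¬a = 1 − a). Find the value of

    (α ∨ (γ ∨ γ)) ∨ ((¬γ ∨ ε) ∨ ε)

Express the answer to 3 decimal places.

γ ∨ γ = a + b − a·b on (0.3400, 0.3400) = 0.5644
α ∨ (γ ∨ γ) = a + b − a·b on (0.7300, 0.5644) = 0.8824
¬γ = 1 − 0.3400 = 0.6600
¬γ ∨ ε = a + b − a·b on (0.6600, 0.6700) = 0.8878
(¬γ ∨ ε) ∨ ε = a + b − a·b on (0.8878, 0.6700) = 0.9630
(α ∨ (γ ∨ γ)) ∨ ((¬γ ∨ ε) ∨ ε) = a + b − a·b on (0.8824, 0.9630) = 0.9956

0.996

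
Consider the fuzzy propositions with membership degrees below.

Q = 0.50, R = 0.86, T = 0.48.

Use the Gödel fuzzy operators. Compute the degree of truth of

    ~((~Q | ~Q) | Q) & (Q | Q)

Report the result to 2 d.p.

~Q = 1 − 0.50 = 0.50
~Q = 1 − 0.50 = 0.50
~Q | ~Q = max(a, b) on (0.50, 0.50) = 0.50
(~Q | ~Q) | Q = max(a, b) on (0.50, 0.50) = 0.50
~((~Q | ~Q) | Q) = 1 − 0.50 = 0.50
Q | Q = max(a, b) on (0.50, 0.50) = 0.50
~((~Q | ~Q) | Q) & (Q | Q) = min(a, b) on (0.50, 0.50) = 0.50

0.50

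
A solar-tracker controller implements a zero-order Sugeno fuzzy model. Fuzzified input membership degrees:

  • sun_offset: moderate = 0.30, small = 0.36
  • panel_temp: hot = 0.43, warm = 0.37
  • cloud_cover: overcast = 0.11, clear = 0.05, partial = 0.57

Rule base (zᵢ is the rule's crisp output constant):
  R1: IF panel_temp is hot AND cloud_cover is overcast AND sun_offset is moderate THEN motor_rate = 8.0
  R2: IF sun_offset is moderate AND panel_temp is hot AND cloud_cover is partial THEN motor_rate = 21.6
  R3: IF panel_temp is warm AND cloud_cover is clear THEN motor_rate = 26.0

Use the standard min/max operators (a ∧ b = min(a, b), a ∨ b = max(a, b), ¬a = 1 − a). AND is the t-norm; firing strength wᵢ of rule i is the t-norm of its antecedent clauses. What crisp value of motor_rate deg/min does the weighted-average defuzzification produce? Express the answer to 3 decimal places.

18.826

R1 (z=8.0): hot=0.43, overcast=0.11, moderate=0.30; AND[min(a, b)] → w = 0.11
R2 (z=21.6): moderate=0.30, hot=0.43, partial=0.57; AND[min(a, b)] → w = 0.30
R3 (z=26.0): warm=0.37, clear=0.05; AND[min(a, b)] → w = 0.05
Weighted average = (0.11·8.0 + 0.30·21.6 + 0.05·26.0) / (0.11 + 0.30 + 0.05)
  = 8.6600 / 0.4600 = 18.826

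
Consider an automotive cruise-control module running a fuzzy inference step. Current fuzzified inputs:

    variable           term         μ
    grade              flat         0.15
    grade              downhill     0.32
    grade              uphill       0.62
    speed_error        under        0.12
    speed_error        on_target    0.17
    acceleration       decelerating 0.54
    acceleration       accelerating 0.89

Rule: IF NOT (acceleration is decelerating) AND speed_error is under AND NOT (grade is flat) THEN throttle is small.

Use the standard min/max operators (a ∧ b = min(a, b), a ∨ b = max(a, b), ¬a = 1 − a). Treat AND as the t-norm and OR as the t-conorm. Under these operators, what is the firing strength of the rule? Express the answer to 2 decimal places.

firing strength: ¬decelerating=1−0.54=0.46, under=0.12, ¬flat=1−0.15=0.85; AND[min(a, b)] → w = 0.12

0.12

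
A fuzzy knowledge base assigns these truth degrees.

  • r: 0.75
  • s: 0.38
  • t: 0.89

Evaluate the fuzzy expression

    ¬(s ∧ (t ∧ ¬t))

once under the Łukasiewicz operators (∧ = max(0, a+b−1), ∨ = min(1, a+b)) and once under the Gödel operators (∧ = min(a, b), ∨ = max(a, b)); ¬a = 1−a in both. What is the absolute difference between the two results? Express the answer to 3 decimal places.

Under Łukasiewicz:
  ¬t = 1 − 0.89 = 0.11
  t ∧ ¬t = max(0, a+b−1) on (0.89, 0.11) = 0.00
  s ∧ (t ∧ ¬t) = max(0, a+b−1) on (0.38, 0.00) = 0.00
  ¬(s ∧ (t ∧ ¬t)) = 1 − 0.00 = 1.00
  → value = 1.0000
Under Gödel:
  ¬t = 1 − 0.89 = 0.11
  t ∧ ¬t = min(a, b) on (0.89, 0.11) = 0.11
  s ∧ (t ∧ ¬t) = min(a, b) on (0.38, 0.11) = 0.11
  ¬(s ∧ (t ∧ ¬t)) = 1 − 0.11 = 0.89
  → value = 0.8900
|1.0000 − 0.8900| = 0.110

0.110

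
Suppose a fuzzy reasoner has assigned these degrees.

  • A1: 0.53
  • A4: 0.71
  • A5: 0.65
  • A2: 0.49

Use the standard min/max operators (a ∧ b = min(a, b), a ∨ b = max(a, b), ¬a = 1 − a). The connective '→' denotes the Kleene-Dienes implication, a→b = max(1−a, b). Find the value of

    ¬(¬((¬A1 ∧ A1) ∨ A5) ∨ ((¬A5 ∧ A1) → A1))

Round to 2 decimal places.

0.35

¬A1 = 1 − 0.53 = 0.47
¬A1 ∧ A1 = min(a, b) on (0.47, 0.53) = 0.47
(¬A1 ∧ A1) ∨ A5 = max(a, b) on (0.47, 0.65) = 0.65
¬((¬A1 ∧ A1) ∨ A5) = 1 − 0.65 = 0.35
¬A5 = 1 − 0.65 = 0.35
¬A5 ∧ A1 = min(a, b) on (0.35, 0.53) = 0.35
(¬A5 ∧ A1) → A1  [Kleene-Dienes: max(1−a, b)] with a=0.35, b=0.53 → 0.65
¬((¬A1 ∧ A1) ∨ A5) ∨ ((¬A5 ∧ A1) → A1) = max(a, b) on (0.35, 0.65) = 0.65
¬(¬((¬A1 ∧ A1) ∨ A5) ∨ ((¬A5 ∧ A1) → A1)) = 1 − 0.65 = 0.35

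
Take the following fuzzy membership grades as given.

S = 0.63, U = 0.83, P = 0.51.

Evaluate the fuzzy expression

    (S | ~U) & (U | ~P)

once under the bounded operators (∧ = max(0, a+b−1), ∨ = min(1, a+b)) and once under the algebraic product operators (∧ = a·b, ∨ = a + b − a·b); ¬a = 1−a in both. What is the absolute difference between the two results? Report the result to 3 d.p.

Under bounded:
  ~U = 1 − 0.83 = 0.17
  S | ~U = min(1, a+b) on (0.63, 0.17) = 0.80
  ~P = 1 − 0.51 = 0.49
  U | ~P = min(1, a+b) on (0.83, 0.49) = 1.00
  (S | ~U) & (U | ~P) = max(0, a+b−1) on (0.80, 1.00) = 0.80
  → value = 0.8000
Under algebraic product:
  ~U = 1 − 0.8300 = 0.1700
  S | ~U = a + b − a·b on (0.6300, 0.1700) = 0.6929
  ~P = 1 − 0.5100 = 0.4900
  U | ~P = a + b − a·b on (0.8300, 0.4900) = 0.9133
  (S | ~U) & (U | ~P) = a·b on (0.6929, 0.9133) = 0.6328
  → value = 0.6328
|0.8000 − 0.6328| = 0.167

0.167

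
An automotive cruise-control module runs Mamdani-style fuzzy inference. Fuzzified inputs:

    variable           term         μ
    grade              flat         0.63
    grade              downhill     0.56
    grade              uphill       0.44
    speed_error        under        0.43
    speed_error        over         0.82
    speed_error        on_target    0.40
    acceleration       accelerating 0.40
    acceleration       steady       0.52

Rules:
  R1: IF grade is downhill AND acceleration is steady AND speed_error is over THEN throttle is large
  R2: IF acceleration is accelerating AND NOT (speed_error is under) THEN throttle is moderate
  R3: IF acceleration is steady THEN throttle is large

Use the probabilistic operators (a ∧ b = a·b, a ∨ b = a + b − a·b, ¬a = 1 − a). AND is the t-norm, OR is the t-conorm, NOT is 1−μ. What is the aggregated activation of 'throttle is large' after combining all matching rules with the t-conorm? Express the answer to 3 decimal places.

0.635

R1: downhill=0.56, steady=0.52, over=0.82; AND[a·b] → w = 0.2388
R2: accelerating=0.40, ¬under=1−0.43=0.57; AND[a·b] → w = 0.2280
R3: steady=0.52 → w = 0.5200
Rules with consequent 'large': {R1, R3} → strengths 0.2388, 0.5200
Aggregate via t-conorm [a + b − a·b]: 0.6346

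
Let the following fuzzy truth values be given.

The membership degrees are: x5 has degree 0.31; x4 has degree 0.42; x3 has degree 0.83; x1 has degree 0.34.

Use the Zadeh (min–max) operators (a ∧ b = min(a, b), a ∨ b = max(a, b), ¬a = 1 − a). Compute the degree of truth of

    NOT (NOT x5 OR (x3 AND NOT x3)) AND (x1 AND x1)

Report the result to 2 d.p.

0.31

NOT x5 = 1 − 0.31 = 0.69
NOT x3 = 1 − 0.83 = 0.17
x3 AND NOT x3 = min(a, b) on (0.83, 0.17) = 0.17
NOT x5 OR (x3 AND NOT x3) = max(a, b) on (0.69, 0.17) = 0.69
NOT (NOT x5 OR (x3 AND NOT x3)) = 1 − 0.69 = 0.31
x1 AND x1 = min(a, b) on (0.34, 0.34) = 0.34
NOT (NOT x5 OR (x3 AND NOT x3)) AND (x1 AND x1) = min(a, b) on (0.31, 0.34) = 0.31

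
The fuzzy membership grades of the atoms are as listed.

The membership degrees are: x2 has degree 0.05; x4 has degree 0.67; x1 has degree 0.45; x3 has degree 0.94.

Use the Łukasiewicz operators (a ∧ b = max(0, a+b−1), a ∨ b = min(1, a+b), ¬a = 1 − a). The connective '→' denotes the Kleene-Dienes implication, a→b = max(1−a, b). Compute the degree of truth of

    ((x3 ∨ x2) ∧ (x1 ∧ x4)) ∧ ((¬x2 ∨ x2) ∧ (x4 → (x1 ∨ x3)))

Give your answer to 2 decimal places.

x3 ∨ x2 = min(1, a+b) on (0.94, 0.05) = 0.99
x1 ∧ x4 = max(0, a+b−1) on (0.45, 0.67) = 0.12
(x3 ∨ x2) ∧ (x1 ∧ x4) = max(0, a+b−1) on (0.99, 0.12) = 0.11
¬x2 = 1 − 0.05 = 0.95
¬x2 ∨ x2 = min(1, a+b) on (0.95, 0.05) = 1.00
x1 ∨ x3 = min(1, a+b) on (0.45, 0.94) = 1.00
x4 → (x1 ∨ x3)  [Kleene-Dienes: max(1−a, b)] with a=0.67, b=1.00 → 1.00
(¬x2 ∨ x2) ∧ (x4 → (x1 ∨ x3)) = max(0, a+b−1) on (1.00, 1.00) = 1.00
((x3 ∨ x2) ∧ (x1 ∧ x4)) ∧ ((¬x2 ∨ x2) ∧ (x4 → (x1 ∨ x3))) = max(0, a+b−1) on (0.11, 1.00) = 0.11

0.11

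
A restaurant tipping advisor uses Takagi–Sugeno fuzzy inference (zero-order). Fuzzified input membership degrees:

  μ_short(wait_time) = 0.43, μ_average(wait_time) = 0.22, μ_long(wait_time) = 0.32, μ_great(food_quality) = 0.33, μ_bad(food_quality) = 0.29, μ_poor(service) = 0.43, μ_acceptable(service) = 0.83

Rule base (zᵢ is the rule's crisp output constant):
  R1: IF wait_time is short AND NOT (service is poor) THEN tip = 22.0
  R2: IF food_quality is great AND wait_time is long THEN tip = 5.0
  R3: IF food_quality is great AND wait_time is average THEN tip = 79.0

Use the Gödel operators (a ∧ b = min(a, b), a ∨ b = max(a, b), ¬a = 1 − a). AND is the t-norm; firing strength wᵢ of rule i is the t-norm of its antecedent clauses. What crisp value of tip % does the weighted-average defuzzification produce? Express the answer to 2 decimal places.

29.32

R1 (z=22.0): short=0.43, ¬poor=1−0.43=0.57; AND[min(a, b)] → w = 0.43
R2 (z=5.0): great=0.33, long=0.32; AND[min(a, b)] → w = 0.32
R3 (z=79.0): great=0.33, average=0.22; AND[min(a, b)] → w = 0.22
Weighted average = (0.43·22.0 + 0.32·5.0 + 0.22·79.0) / (0.43 + 0.32 + 0.22)
  = 28.4400 / 0.9700 = 29.32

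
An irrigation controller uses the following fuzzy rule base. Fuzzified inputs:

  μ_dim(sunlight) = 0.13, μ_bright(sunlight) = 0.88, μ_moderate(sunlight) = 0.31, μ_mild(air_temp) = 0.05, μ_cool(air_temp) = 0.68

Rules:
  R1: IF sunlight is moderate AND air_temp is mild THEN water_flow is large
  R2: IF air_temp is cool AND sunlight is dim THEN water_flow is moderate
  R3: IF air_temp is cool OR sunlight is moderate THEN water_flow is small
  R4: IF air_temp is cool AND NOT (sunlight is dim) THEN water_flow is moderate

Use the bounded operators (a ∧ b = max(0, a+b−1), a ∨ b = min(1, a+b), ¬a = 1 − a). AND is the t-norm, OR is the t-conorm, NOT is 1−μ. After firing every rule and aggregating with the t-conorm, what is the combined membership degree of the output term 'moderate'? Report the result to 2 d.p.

R1: moderate=0.31, mild=0.05; AND[max(0, a+b−1)] → w = 0.00
R2: cool=0.68, dim=0.13; AND[max(0, a+b−1)] → w = 0.00
R3: cool=0.68, moderate=0.31; OR[min(1, a+b)] → w = 0.99
R4: cool=0.68, ¬dim=1−0.13=0.87; AND[max(0, a+b−1)] → w = 0.55
Rules with consequent 'moderate': {R2, R4} → strengths 0.00, 0.55
Aggregate via t-conorm [min(1, a+b)]: 0.55

0.55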